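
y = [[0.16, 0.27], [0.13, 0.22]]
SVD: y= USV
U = [[-0.78, -0.63], [-0.63, 0.78]]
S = [0.4, 0.0]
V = [[-0.51, -0.86], [-0.86, 0.51]]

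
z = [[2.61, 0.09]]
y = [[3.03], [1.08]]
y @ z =[[7.91,  0.27], [2.82,  0.10]]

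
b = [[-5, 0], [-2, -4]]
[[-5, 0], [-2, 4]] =b @ [[1, 0], [0, -1]]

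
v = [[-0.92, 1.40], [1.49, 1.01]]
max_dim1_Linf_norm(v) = 1.49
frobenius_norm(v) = 2.46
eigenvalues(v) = [-1.69, 1.78]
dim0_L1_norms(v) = [2.41, 2.41]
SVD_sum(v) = [[0.14, 0.11],[1.39, 1.14]] + [[-1.06, 1.29], [0.1, -0.13]]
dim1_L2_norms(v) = [1.68, 1.8]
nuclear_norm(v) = 3.48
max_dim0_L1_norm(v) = 2.41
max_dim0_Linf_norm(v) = 1.49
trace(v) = 0.09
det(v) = -3.02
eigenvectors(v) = [[-0.88, -0.46], [0.48, -0.89]]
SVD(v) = [[0.10, 1.00], [1.0, -0.1]] @ diag([1.8012385283543346, 1.6739593077407557]) @ [[0.77, 0.63], [-0.63, 0.77]]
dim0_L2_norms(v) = [1.75, 1.73]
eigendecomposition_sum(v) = [[-1.32,0.68], [0.73,-0.38]] + [[0.40, 0.72], [0.76, 1.39]]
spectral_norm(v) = 1.80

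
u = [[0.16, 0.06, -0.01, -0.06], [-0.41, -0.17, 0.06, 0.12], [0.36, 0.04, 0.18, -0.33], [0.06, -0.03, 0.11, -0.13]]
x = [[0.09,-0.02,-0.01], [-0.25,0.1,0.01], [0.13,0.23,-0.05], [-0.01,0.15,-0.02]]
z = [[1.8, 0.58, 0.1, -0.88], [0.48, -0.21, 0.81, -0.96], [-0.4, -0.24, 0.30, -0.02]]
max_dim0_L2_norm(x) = 0.3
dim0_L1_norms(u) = [0.99, 0.3, 0.36, 0.64]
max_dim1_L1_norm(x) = 0.41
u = x @ z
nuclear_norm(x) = 0.60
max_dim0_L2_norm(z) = 1.91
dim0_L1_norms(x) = [0.48, 0.5, 0.09]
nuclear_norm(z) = 3.47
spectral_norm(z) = 2.30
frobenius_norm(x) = 0.42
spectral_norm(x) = 0.30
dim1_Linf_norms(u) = [0.16, 0.41, 0.36, 0.13]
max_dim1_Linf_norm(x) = 0.25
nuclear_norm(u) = 0.97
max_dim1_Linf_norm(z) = 1.8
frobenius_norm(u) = 0.74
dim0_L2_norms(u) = [0.57, 0.19, 0.22, 0.38]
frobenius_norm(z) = 2.55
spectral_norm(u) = 0.69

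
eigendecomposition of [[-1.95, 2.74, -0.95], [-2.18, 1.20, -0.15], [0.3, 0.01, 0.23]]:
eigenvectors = [[0.75+0.00j, (0.75-0j), 0.11+0.00j],[0.42+0.50j, 0.42-0.50j, (0.4+0j)],[-0.03-0.11j, (-0.03+0.11j), (0.91+0j)]]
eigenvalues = [(-0.4+1.95j), (-0.4-1.95j), (0.27+0j)]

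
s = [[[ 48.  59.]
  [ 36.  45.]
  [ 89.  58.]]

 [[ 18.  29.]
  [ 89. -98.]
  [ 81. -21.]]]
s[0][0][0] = 48.0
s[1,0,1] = 29.0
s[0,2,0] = 89.0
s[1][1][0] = 89.0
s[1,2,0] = 81.0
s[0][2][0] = 89.0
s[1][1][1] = -98.0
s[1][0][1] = 29.0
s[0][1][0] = 36.0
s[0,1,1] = 45.0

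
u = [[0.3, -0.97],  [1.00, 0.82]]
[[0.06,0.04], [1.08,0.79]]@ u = [[0.06, -0.03],[1.11, -0.40]]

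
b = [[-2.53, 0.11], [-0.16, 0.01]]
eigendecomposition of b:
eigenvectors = [[-1.00, -0.04],[-0.06, -1.00]]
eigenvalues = [-2.52, 0.0]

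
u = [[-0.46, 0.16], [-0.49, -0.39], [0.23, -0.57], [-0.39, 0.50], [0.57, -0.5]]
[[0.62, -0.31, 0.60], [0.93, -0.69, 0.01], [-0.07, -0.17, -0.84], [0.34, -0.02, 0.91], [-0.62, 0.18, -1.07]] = u @[[-1.51, 0.89, -0.91], [-0.49, 0.65, 1.11]]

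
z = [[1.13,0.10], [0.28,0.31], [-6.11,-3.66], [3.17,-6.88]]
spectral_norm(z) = 7.80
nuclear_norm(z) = 14.78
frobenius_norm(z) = 10.47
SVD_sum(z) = [[0.01, 0.17], [0.02, 0.33], [-0.25, -4.02], [-0.41, -6.66]] + [[1.12, -0.07],[0.26, -0.02],[-5.86, 0.36],[3.58, -0.22]]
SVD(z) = [[-0.02, 0.16], [-0.04, 0.04], [0.52, -0.84], [0.85, 0.51]] @ diag([7.80274030252991, 6.977796483939286]) @ [[-0.06,-1.0], [1.00,-0.06]]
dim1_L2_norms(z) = [1.13, 0.42, 7.12, 7.58]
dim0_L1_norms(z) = [10.69, 10.95]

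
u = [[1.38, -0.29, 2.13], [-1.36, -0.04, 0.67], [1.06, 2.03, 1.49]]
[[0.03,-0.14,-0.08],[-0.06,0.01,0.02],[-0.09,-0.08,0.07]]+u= [[1.41, -0.43, 2.05],[-1.42, -0.03, 0.69],[0.97, 1.95, 1.56]]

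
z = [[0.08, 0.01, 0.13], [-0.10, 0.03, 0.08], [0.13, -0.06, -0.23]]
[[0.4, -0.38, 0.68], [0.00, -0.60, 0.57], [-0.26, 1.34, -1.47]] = z@[[2.4, 3.09, -0.87], [4.88, 4.12, 0.83], [1.23, -5.14, 5.7]]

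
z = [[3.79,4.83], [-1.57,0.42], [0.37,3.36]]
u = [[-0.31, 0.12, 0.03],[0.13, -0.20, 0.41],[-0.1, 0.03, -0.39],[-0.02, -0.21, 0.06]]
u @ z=[[-1.35, -1.35], [0.96, 1.92], [-0.57, -1.78], [0.28, 0.02]]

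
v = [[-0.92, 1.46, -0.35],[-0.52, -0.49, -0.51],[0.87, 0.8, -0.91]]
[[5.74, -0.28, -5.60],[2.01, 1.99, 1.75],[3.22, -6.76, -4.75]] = v@[[-1.91, -3.78, -0.66], [1.83, -2.1, -3.99], [-3.76, 1.97, 1.08]]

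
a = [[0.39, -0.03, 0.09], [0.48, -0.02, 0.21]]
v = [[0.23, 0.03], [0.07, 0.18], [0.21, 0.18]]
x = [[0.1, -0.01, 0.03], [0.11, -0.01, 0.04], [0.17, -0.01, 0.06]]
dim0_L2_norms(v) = [0.32, 0.26]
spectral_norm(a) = 0.66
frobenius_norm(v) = 0.41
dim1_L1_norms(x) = [0.14, 0.16, 0.24]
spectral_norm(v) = 0.38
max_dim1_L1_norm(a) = 0.71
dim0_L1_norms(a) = [0.87, 0.05, 0.3]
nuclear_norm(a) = 0.72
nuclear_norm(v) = 0.53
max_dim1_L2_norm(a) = 0.52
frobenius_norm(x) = 0.24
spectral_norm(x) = 0.24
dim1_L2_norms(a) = [0.4, 0.52]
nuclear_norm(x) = 0.25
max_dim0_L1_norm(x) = 0.38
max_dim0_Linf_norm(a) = 0.48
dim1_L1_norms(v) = [0.26, 0.25, 0.39]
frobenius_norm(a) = 0.66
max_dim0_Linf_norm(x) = 0.17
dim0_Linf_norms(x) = [0.17, 0.01, 0.06]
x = v @ a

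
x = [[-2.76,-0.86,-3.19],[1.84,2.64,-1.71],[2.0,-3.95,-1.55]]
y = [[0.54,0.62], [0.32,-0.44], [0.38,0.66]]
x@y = [[-2.98, -3.44], [1.19, -1.15], [-0.77, 1.96]]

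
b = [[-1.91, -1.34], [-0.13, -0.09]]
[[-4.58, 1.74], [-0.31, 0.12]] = b @ [[0.39, 1.1], [2.86, -2.87]]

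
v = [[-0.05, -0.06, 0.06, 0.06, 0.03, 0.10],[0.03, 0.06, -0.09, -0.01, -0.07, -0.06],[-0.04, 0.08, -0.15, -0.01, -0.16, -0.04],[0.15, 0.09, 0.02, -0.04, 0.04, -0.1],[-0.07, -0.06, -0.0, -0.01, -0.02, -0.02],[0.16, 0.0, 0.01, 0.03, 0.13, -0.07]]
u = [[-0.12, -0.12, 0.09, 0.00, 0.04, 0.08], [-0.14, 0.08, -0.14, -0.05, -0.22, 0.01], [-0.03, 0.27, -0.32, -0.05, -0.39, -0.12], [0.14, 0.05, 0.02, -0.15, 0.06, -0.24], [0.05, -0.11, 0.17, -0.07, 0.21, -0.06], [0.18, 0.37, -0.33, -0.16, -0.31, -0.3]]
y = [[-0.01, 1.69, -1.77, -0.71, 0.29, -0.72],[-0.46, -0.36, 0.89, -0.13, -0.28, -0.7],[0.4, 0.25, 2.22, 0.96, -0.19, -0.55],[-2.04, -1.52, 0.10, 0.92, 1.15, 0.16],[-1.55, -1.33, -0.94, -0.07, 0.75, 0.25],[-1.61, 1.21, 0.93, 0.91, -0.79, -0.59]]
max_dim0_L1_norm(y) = 6.85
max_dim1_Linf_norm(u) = 0.39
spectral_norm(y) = 3.82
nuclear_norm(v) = 0.80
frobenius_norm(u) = 1.09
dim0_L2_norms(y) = [3.09, 2.93, 3.26, 1.77, 1.65, 1.32]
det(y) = -0.07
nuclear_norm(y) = 11.92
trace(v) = -0.27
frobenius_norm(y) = 6.03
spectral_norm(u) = 0.97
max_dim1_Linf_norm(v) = 0.16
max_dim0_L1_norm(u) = 1.23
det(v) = -0.00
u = y @ v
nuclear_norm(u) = 1.64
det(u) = 0.00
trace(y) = 2.93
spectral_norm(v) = 0.32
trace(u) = -0.60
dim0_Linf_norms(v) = [0.16, 0.09, 0.15, 0.06, 0.16, 0.1]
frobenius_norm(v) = 0.45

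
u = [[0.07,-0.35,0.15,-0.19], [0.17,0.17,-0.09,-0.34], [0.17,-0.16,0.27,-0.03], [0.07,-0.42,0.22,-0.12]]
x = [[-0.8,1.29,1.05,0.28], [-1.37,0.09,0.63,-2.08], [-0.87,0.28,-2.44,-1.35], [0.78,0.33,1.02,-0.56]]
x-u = [[-0.87,1.64,0.90,0.47], [-1.54,-0.08,0.72,-1.74], [-1.04,0.44,-2.71,-1.32], [0.71,0.75,0.80,-0.44]]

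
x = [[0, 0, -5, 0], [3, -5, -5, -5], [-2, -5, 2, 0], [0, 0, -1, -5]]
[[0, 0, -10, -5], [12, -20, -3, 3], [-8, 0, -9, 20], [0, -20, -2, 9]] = x@[[4, 0, 4, -4], [0, 0, 1, -2], [0, 0, 2, 1], [0, 4, 0, -2]]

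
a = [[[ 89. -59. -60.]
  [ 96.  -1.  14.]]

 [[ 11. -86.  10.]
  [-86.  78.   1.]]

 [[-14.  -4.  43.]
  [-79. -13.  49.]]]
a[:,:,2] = [[-60.0, 14.0], [10.0, 1.0], [43.0, 49.0]]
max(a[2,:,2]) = 49.0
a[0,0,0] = 89.0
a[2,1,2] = 49.0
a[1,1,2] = 1.0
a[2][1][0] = -79.0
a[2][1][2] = 49.0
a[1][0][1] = -86.0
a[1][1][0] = -86.0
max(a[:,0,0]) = 89.0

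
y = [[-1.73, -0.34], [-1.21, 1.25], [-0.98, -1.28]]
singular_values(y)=[2.34, 1.81]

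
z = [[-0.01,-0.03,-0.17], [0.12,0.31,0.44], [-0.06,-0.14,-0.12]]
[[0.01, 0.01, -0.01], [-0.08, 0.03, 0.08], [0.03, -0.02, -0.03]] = z @ [[0.08,-0.01,0.03], [-0.24,0.17,0.18], [-0.03,-0.06,0.05]]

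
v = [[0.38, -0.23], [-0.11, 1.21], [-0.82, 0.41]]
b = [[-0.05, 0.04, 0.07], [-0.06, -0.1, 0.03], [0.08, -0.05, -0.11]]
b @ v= [[-0.08, 0.09],[-0.04, -0.09],[0.13, -0.12]]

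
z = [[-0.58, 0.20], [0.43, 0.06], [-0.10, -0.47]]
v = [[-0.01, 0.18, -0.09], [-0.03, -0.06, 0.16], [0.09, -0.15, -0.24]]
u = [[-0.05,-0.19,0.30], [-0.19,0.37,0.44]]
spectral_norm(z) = 0.73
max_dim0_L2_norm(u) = 0.53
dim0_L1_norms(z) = [1.11, 0.73]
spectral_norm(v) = 0.32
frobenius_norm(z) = 0.89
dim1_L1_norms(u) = [0.54, 1.0]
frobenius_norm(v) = 0.40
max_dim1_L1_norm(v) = 0.48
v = z @ u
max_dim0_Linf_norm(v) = 0.24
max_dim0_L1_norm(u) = 0.74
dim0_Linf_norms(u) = [0.19, 0.37, 0.44]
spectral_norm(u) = 0.62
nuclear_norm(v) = 0.56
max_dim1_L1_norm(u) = 1.0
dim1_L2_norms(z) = [0.61, 0.43, 0.48]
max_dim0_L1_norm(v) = 0.49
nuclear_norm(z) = 1.24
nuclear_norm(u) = 0.95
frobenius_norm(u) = 0.70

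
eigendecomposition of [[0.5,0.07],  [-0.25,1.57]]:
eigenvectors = [[-0.97, -0.07], [-0.23, -1.00]]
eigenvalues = [0.52, 1.55]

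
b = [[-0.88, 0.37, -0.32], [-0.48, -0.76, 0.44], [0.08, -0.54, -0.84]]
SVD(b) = [[-0.99, 0.11, -0.08], [-0.01, 0.57, 0.82], [0.13, 0.81, -0.56]] @ diag([1.0069215062025363, 1.0025464728249802, 0.9999548240660711]) @ [[0.88, -0.43, 0.20],[-0.30, -0.83, -0.47],[-0.37, -0.35, 0.86]]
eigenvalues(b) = [(-1+0j), (-0.74+0.68j), (-0.74-0.68j)]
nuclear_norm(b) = 3.01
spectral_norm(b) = 1.01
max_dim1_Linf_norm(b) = 0.88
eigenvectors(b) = [[(0.72+0j),(0.16+0.46j),(0.16-0.46j)], [(0.3+0j),(-0.68+0j),-0.68-0.00j], [(0.62+0j),(0.14-0.54j),0.14+0.54j]]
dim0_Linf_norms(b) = [0.88, 0.76, 0.84]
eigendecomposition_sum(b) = [[-0.52-0.00j,-0.21+0.00j,(-0.46+0j)], [-0.22-0.00j,-0.09+0.00j,-0.19+0.00j], [(-0.45-0j),(-0.18+0j),-0.39+0.00j]] + [[-0.18+0.16j, (0.29+0.16j), (0.07-0.26j)], [-0.13-0.30j, -0.34+0.31j, (0.31+0.2j)], [0.27-0.04j, -0.18-0.33j, (-0.22+0.21j)]] + [[-0.18-0.16j, (0.29-0.16j), 0.07+0.26j],[(-0.13+0.3j), -0.34-0.31j, 0.31-0.20j],[0.27+0.04j, (-0.18+0.33j), -0.22-0.21j]]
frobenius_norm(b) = 1.74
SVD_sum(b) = [[-0.88, 0.43, -0.20], [-0.01, 0.00, -0.0], [0.12, -0.06, 0.03]] + [[-0.03, -0.09, -0.05], [-0.17, -0.48, -0.27], [-0.25, -0.68, -0.38]] + [[0.03,0.03,-0.07], [-0.3,-0.29,0.71], [0.21,0.2,-0.49]]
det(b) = -1.01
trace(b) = -2.48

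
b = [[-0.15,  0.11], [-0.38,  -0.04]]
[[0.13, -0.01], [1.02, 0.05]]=b@[[-2.45, -0.10], [-2.16, -0.19]]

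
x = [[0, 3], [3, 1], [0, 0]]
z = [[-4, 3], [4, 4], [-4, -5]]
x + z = [[-4, 6], [7, 5], [-4, -5]]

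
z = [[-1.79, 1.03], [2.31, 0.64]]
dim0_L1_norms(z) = [4.1, 1.67]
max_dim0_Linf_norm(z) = 2.31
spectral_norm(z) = 2.93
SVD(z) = [[-0.63, 0.78],[0.78, 0.63]] @ diag([2.925581201536846, 1.2048546108200051]) @ [[1.00,-0.05],[0.05,1.00]]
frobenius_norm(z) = 3.16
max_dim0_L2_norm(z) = 2.92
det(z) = -3.52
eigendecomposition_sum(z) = [[-2.05, 0.67], [1.49, -0.48]] + [[0.26, 0.36],[0.82, 1.12]]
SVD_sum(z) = [[-1.84, 0.09], [2.27, -0.12]] + [[0.05,0.94], [0.04,0.76]]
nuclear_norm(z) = 4.13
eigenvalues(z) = [-2.54, 1.39]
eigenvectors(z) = [[-0.81, -0.31], [0.59, -0.95]]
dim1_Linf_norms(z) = [1.79, 2.31]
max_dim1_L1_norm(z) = 2.95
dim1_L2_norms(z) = [2.07, 2.4]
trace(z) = -1.15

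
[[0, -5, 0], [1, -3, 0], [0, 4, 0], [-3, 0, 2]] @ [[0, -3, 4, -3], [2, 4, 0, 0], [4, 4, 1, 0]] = [[-10, -20, 0, 0], [-6, -15, 4, -3], [8, 16, 0, 0], [8, 17, -10, 9]]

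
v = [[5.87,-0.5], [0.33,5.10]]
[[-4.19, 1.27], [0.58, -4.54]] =v@ [[-0.7, 0.14],[0.16, -0.90]]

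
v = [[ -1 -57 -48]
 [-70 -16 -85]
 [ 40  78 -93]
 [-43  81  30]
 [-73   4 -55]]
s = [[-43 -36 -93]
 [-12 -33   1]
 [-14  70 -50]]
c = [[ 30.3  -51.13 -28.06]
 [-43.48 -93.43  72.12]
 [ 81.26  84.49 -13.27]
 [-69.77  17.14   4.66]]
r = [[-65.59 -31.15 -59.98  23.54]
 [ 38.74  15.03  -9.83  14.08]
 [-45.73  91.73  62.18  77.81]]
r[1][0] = 38.74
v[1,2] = -85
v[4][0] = -73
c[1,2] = 72.12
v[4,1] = 4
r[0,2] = -59.98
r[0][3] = 23.54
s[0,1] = -36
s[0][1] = -36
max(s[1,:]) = 1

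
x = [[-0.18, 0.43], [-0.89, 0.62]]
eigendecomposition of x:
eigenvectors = [[-0.37+0.44j, -0.37-0.44j],[(-0.82+0j), -0.82-0.00j]]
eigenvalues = [(0.22+0.47j), (0.22-0.47j)]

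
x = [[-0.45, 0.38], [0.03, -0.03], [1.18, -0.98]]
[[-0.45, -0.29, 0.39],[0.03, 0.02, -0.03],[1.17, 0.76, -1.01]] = x @ [[0.6, 0.39, -0.52], [-0.47, -0.31, 0.4]]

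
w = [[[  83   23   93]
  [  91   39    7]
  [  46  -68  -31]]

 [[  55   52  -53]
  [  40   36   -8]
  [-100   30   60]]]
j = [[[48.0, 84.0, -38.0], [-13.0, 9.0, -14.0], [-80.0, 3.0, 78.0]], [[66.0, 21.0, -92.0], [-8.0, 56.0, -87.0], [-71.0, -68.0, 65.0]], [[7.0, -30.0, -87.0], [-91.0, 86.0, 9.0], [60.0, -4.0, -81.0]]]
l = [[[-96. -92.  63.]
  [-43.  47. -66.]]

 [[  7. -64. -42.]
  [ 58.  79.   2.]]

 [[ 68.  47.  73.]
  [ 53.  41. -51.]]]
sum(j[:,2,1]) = -69.0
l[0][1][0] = -43.0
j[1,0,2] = -92.0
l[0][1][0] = -43.0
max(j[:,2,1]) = 3.0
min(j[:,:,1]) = -68.0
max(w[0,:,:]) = 93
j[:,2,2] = [78.0, 65.0, -81.0]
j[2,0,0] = 7.0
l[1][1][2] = 2.0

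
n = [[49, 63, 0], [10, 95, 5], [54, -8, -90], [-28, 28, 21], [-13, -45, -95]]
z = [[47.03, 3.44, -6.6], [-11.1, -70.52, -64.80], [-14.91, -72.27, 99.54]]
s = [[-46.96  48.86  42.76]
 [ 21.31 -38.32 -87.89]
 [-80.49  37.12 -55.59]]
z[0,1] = 3.44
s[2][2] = -55.59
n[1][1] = 95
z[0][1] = 3.44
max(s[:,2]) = 42.76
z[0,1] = 3.44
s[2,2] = -55.59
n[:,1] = [63, 95, -8, 28, -45]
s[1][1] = -38.32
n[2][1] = -8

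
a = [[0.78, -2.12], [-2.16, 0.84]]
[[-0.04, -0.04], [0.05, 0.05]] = a @ [[-0.02, -0.02], [0.01, 0.01]]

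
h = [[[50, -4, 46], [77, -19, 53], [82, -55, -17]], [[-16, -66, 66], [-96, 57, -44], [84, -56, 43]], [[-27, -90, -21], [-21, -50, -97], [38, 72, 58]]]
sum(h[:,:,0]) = 171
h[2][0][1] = -90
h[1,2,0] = 84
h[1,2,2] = 43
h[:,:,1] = [[-4, -19, -55], [-66, 57, -56], [-90, -50, 72]]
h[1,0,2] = 66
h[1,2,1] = -56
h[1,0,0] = -16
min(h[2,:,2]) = -97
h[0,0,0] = 50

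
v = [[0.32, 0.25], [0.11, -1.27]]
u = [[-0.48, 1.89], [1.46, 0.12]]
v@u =[[0.21, 0.63], [-1.91, 0.06]]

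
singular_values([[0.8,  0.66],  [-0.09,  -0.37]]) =[1.08, 0.22]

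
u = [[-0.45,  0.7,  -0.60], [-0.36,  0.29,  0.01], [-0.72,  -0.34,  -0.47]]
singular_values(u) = [1.21, 0.77, 0.28]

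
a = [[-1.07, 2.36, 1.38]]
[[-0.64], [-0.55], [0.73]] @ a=[[0.68,-1.51,-0.88],[0.59,-1.30,-0.76],[-0.78,1.72,1.01]]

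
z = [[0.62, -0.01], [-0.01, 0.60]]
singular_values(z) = [0.62, 0.6]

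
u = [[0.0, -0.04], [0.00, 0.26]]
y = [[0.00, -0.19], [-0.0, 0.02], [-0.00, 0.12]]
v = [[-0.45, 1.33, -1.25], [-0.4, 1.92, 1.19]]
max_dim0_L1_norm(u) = 0.3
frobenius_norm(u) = 0.26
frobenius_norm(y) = 0.23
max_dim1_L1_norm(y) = 0.19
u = v @ y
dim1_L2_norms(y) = [0.19, 0.02, 0.12]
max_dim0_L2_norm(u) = 0.26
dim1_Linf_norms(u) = [0.04, 0.26]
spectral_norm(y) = 0.23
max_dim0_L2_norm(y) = 0.23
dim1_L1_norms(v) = [3.03, 3.51]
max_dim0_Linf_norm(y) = 0.19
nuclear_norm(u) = 0.26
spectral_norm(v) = 2.43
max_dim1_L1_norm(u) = 0.26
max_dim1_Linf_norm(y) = 0.19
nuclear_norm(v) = 4.13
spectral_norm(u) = 0.26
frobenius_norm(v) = 2.97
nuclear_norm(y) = 0.23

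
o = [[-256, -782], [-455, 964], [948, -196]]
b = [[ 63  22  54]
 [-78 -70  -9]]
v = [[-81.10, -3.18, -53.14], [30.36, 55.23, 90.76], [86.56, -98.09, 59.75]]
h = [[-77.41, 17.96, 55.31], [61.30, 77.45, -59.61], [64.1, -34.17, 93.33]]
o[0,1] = -782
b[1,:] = [-78, -70, -9]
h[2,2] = 93.33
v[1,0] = 30.36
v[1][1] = 55.23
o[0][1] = -782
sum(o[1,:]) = 509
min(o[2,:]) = -196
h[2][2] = 93.33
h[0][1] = 17.96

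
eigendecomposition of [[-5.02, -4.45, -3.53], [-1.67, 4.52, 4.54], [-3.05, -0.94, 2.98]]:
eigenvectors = [[-0.95, -0.41, 0.29], [-0.01, 0.90, -0.85], [-0.31, 0.13, 0.43]]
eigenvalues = [-6.26, 5.95, 2.79]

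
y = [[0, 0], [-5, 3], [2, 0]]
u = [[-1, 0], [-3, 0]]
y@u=[[0, 0], [-4, 0], [-2, 0]]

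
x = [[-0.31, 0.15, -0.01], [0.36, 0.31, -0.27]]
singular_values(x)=[0.56, 0.31]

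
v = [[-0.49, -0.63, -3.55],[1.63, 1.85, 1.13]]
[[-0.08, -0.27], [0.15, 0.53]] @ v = [[-0.4, -0.45, -0.02], [0.79, 0.89, 0.07]]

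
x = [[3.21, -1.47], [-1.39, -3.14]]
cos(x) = [[-0.93,  -0.00], [-0.0,  -0.95]]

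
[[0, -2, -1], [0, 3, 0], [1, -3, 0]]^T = [[0, 0, 1], [-2, 3, -3], [-1, 0, 0]]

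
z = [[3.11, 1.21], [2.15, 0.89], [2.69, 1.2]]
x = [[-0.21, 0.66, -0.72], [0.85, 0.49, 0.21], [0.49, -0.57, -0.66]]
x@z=[[-1.17, -0.53], [4.26, 1.72], [-1.48, -0.71]]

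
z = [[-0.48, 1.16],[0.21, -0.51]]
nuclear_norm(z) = 1.37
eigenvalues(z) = [-0.0, -0.99]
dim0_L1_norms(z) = [0.69, 1.67]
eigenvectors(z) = [[0.92,-0.92],[0.38,0.40]]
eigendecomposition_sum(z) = [[-0.0,  -0.0], [-0.00,  -0.0]] + [[-0.48, 1.16], [0.21, -0.51]]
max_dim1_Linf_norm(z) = 1.16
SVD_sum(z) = [[-0.48,1.16], [0.21,-0.51]] + [[-0.00, -0.0], [-0.0, -0.00]]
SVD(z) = [[-0.92, 0.40],[0.4, 0.92]] @ diag([1.3712035713648494, 0.0008751435782839792]) @ [[0.38, -0.92], [-0.92, -0.38]]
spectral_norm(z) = 1.37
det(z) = 0.00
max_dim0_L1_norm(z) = 1.67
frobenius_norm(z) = 1.37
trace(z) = -0.99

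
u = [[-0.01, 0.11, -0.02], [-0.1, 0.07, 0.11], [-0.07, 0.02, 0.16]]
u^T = [[-0.01,-0.10,-0.07], [0.11,0.07,0.02], [-0.02,0.11,0.16]]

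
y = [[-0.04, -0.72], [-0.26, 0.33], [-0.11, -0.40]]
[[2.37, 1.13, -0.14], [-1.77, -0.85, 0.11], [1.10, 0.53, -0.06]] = y @ [[2.47, 1.18, -0.15], [-3.43, -1.64, 0.2]]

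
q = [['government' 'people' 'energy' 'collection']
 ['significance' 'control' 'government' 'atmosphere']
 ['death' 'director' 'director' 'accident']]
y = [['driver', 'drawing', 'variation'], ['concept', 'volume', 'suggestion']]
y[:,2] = ['variation', 'suggestion']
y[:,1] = ['drawing', 'volume']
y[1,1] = 'volume'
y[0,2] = 'variation'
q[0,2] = 'energy'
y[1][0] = 'concept'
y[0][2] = 'variation'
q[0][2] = 'energy'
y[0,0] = 'driver'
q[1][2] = 'government'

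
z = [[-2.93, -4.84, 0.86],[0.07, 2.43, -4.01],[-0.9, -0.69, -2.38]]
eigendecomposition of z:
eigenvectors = [[0.8, -0.85, -0.68], [0.30, 0.41, 0.73], [0.51, 0.33, 0.02]]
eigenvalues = [-4.2, -0.92, 2.24]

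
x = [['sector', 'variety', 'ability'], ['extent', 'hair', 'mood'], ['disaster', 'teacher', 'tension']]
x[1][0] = 'extent'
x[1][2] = 'mood'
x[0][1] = 'variety'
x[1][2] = 'mood'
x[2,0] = 'disaster'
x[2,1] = 'teacher'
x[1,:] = ['extent', 'hair', 'mood']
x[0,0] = 'sector'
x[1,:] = ['extent', 'hair', 'mood']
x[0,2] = 'ability'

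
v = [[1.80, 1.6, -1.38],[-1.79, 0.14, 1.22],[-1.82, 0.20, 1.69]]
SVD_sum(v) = [[1.95, 0.51, -1.55], [-1.60, -0.42, 1.28], [-1.83, -0.48, 1.46]] + [[-0.14,1.09,0.18], [-0.07,0.55,0.09], [-0.09,0.68,0.11]] + [[-0.00, 0.0, -0.0], [-0.12, 0.01, -0.14], [0.10, -0.01, 0.12]]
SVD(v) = [[-0.63, -0.78, -0.02], [0.51, -0.39, -0.76], [0.59, -0.49, 0.65]] @ diag([4.064340363089708, 1.4306582730888142, 0.24362741759160012]) @ [[-0.77, -0.20, 0.61], [0.13, -0.98, -0.16], [0.63, -0.04, 0.78]]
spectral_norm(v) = 4.06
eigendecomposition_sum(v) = [[(0.9+0j), (0.58+0j), (-0.83+0j)], [-2.61-0.00j, (-1.69-0j), 2.42+0.00j], [(-3.37-0j), (-2.18-0j), 3.12+0.00j]] + [[0.45-0.25j, 0.51-0.95j, -0.28+0.67j], [0.41+0.17j, 0.91-0.16j, -0.60+0.17j], [(0.77-0.15j), 1.19-1.14j, (-0.72+0.84j)]] + [[(0.45+0.25j), (0.51+0.95j), (-0.28-0.67j)],[(0.41-0.17j), (0.91+0.16j), -0.60-0.17j],[(0.77+0.15j), 1.19+1.14j, -0.72-0.84j]]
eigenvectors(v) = [[-0.21+0.00j, (0.47-0.15j), 0.47+0.15j], [0.60+0.00j, 0.36+0.24j, 0.36-0.24j], [(0.77+0j), (0.76+0j), (0.76-0j)]]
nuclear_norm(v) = 5.74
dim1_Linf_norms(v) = [1.8, 1.79, 1.82]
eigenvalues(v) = [(2.33+0j), (0.65+0.43j), (0.65-0.43j)]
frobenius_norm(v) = 4.32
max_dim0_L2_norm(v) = 3.12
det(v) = 1.42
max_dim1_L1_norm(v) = 4.78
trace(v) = 3.63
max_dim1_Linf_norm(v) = 1.82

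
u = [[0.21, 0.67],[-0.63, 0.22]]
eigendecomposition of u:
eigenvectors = [[(0.72+0j), (0.72-0j)], [(0.01+0.7j), (0.01-0.7j)]]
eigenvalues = [(0.22+0.65j), (0.22-0.65j)]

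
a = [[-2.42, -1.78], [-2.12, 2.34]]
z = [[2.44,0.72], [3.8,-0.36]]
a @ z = [[-12.67, -1.10], [3.72, -2.37]]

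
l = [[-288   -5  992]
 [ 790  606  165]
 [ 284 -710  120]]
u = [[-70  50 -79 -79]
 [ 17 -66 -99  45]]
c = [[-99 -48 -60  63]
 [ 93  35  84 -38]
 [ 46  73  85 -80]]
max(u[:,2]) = -79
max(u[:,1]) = 50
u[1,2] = -99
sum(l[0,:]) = 699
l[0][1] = -5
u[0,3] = -79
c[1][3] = -38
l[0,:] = [-288, -5, 992]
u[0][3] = -79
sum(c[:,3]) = -55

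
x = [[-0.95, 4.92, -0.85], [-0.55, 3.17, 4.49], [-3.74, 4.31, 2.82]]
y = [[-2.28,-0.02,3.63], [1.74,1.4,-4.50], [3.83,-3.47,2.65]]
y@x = [[-11.4, 4.36, 12.08],[14.41, -6.4, -7.88],[-11.64, 19.27, -11.36]]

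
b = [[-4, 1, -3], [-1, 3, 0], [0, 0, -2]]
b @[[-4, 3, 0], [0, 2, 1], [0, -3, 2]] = [[16, -1, -5], [4, 3, 3], [0, 6, -4]]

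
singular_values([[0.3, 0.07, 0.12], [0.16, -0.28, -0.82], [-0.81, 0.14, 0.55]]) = [1.23, 0.59, 0.01]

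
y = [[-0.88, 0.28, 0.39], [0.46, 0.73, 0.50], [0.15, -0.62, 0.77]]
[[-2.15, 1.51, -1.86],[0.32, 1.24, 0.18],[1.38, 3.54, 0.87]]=y@ [[2.22, -0.24, 1.83], [-1.22, -0.86, -0.93], [0.38, 3.95, 0.03]]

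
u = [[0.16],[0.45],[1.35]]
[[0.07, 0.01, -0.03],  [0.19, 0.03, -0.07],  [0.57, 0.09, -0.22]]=u @ [[0.42,0.07,-0.16]]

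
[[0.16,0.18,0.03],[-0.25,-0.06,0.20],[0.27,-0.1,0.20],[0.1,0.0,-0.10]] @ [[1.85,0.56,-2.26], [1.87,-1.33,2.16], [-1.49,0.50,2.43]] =[[0.59,-0.13,0.1],[-0.87,0.04,0.92],[0.01,0.38,-0.34],[0.33,0.01,-0.47]]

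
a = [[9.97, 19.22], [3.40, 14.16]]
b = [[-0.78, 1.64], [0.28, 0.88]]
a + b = [[9.19,20.86],[3.68,15.04]]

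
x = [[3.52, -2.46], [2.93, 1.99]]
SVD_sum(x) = [[3.89,-0.94],[2.31,-0.56]] + [[-0.37, -1.52], [0.62, 2.55]]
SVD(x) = [[-0.86, -0.51], [-0.51, 0.86]] @ diag([4.654246690823977, 3.0536842896661835]) @ [[-0.97, 0.24], [0.24, 0.97]]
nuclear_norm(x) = 7.71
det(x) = 14.21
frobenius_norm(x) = 5.57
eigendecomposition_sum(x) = [[(1.76+0.88j), (-1.23+1.32j)], [(1.46-1.57j), 0.99+1.70j]] + [[(1.76-0.88j), (-1.23-1.32j)], [1.46+1.57j, 0.99-1.70j]]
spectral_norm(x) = 4.65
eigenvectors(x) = [[(0.19+0.65j), (0.19-0.65j)],  [(0.74+0j), 0.74-0.00j]]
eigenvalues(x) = [(2.76+2.57j), (2.76-2.57j)]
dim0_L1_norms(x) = [6.45, 4.45]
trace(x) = 5.51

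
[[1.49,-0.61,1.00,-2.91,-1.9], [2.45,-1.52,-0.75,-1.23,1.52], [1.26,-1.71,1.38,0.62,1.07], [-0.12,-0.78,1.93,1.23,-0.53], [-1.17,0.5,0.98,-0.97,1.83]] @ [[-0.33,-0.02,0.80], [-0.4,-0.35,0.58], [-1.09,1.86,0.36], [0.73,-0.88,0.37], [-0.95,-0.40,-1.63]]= [[-1.66, 5.36, 3.22], [-1.72, -0.44, -2.12], [-1.80, 2.17, -1.0], [-0.35, 2.99, 1.47], [-3.33, 1.79, -3.64]]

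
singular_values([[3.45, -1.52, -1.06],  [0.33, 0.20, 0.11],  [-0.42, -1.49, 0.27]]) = [3.92, 1.59, 0.22]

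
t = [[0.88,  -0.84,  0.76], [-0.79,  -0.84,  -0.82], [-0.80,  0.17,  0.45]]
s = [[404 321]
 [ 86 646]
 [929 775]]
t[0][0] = 0.882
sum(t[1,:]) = -2.445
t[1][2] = -0.816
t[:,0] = [0.882, -0.787, -0.802]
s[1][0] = 86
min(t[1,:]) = -0.842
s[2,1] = 775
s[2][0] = 929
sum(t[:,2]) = 0.39100000000000007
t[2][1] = 0.173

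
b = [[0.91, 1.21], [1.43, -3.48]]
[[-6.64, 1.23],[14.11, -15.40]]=b@[[-1.23, -2.93],[-4.56, 3.22]]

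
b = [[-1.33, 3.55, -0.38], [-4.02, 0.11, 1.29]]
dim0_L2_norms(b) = [4.23, 3.55, 1.34]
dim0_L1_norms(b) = [5.35, 3.66, 1.67]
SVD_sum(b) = [[-2.38, 1.29, 0.48], [-3.25, 1.76, 0.66]] + [[1.05,  2.26,  -0.86], [-0.77,  -1.65,  0.63]]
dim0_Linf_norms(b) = [4.02, 3.55, 1.29]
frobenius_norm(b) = 5.69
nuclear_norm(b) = 7.92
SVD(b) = [[-0.59, -0.81], [-0.81, 0.59]] @ diag([4.656130626597525, 3.266932443143036]) @ [[0.87,  -0.47,  -0.18], [-0.4,  -0.86,  0.33]]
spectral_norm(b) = 4.66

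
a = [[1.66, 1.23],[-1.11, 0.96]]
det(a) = 2.96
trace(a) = 2.62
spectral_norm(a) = 2.11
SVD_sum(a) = [[1.83, 0.88], [-0.52, -0.25]] + [[-0.17, 0.35], [-0.59, 1.21]]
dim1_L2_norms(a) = [2.07, 1.47]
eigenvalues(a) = [(1.31+1.11j), (1.31-1.11j)]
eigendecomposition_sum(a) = [[0.83+0.35j, 0.62-0.72j], [(-0.56+0.65j), (0.48+0.76j)]] + [[0.83-0.35j, (0.62+0.72j)], [-0.56-0.65j, 0.48-0.76j]]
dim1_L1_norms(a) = [2.89, 2.07]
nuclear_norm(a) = 3.51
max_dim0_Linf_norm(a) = 1.66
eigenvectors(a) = [[(0.73+0j), 0.73-0.00j], [(-0.21+0.66j), -0.21-0.66j]]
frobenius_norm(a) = 2.53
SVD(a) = [[-0.96,  0.28], [0.28,  0.96]] @ diag([2.111522425116324, 1.4013111889337355]) @ [[-0.90, -0.43], [-0.43, 0.9]]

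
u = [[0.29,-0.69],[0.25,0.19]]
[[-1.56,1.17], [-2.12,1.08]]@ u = [[-0.16, 1.30], [-0.34, 1.67]]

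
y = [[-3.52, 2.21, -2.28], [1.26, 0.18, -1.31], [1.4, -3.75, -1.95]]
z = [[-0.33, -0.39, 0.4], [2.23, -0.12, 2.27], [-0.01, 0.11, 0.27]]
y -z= [[-3.19, 2.60, -2.68],[-0.97, 0.3, -3.58],[1.41, -3.86, -2.22]]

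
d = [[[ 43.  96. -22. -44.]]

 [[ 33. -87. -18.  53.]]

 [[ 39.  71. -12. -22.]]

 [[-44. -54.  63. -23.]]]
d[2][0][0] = 39.0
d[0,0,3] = -44.0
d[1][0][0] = 33.0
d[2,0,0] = 39.0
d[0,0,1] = 96.0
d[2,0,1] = 71.0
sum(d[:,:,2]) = 11.0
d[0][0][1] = 96.0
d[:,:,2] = [[-22.0], [-18.0], [-12.0], [63.0]]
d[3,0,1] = -54.0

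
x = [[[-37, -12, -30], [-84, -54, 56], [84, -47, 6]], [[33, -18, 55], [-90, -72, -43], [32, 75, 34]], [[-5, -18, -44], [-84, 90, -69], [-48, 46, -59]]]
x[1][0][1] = -18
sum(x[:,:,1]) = -10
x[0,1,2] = 56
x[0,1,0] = -84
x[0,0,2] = -30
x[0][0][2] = -30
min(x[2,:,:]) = -84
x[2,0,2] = -44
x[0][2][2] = 6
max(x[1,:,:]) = 75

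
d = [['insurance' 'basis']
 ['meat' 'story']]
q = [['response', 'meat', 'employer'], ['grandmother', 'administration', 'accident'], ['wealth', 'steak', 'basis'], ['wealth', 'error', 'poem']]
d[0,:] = ['insurance', 'basis']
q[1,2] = 'accident'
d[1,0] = 'meat'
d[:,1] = ['basis', 'story']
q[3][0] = 'wealth'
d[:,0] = ['insurance', 'meat']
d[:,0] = ['insurance', 'meat']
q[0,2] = 'employer'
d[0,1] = 'basis'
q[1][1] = 'administration'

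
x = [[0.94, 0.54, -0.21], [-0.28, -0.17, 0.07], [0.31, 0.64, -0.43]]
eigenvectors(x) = [[-0.95, -0.18, -0.18], [0.28, 0.07, 0.61], [-0.10, -0.98, 0.78]]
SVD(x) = [[-0.8, 0.54, -0.28],[0.24, -0.14, -0.96],[-0.55, -0.83, -0.02]] @ diag([1.355420739278072, 0.4300401946620999, 0.00022474400683530544]) @ [[-0.73, -0.61, 0.31], [0.66, -0.51, 0.55], [0.17, -0.61, -0.78]]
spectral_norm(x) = 1.36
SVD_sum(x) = [[0.79,0.66,-0.34], [-0.24,-0.20,0.10], [0.55,0.46,-0.23]] + [[0.15, -0.12, 0.13], [-0.04, 0.03, -0.03], [-0.24, 0.18, -0.20]] + [[-0.00,0.0,0.0], [-0.00,0.00,0.00], [-0.00,0.00,0.0]]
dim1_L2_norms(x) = [1.1, 0.33, 0.83]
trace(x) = 0.34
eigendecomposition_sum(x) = [[0.9, 0.43, -0.13], [-0.26, -0.13, 0.04], [0.09, 0.04, -0.01]] + [[0.04, 0.11, -0.08], [-0.02, -0.04, 0.03], [0.22, 0.6, -0.42]] + [[-0.00, -0.0, -0.00],[0.0, 0.00, 0.0],[0.0, 0.00, 0.0]]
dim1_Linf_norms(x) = [0.94, 0.28, 0.64]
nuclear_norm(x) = 1.79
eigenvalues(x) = [0.76, -0.42, 0.0]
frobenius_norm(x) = 1.42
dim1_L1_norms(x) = [1.69, 0.52, 1.38]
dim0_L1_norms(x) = [1.53, 1.35, 0.71]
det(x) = -0.00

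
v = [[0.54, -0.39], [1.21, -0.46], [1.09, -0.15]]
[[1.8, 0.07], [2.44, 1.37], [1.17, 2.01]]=v @[[0.54, 2.24], [-3.88, 2.91]]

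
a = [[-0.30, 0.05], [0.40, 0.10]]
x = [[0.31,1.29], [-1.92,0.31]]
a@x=[[-0.19, -0.37], [-0.07, 0.55]]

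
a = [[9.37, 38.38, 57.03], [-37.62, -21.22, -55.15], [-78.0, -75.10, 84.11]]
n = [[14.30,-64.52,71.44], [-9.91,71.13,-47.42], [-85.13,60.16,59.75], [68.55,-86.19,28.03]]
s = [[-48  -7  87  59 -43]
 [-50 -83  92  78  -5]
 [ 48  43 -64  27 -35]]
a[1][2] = -55.15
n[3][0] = 68.55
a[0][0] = 9.37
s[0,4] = -43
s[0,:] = [-48, -7, 87, 59, -43]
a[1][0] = -37.62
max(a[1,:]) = -21.22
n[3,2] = 28.03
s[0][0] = -48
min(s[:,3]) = 27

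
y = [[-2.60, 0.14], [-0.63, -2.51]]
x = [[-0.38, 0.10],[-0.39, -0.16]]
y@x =[[0.93, -0.28], [1.22, 0.34]]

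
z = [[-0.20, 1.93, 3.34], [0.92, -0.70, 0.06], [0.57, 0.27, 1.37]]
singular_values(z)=[4.09, 1.34, 0.0]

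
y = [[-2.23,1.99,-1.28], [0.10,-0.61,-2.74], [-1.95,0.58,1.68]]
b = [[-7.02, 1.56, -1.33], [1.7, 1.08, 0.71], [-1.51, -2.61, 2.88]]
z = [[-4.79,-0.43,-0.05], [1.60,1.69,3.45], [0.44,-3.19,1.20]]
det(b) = -40.42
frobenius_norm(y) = 5.04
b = z + y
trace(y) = -1.16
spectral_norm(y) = 3.62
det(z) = -61.97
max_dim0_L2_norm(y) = 3.46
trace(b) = -3.06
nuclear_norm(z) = 12.18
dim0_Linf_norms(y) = [2.23, 1.99, 2.74]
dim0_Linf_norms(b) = [7.02, 2.61, 2.88]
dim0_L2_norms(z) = [5.07, 3.64, 3.65]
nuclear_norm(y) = 7.88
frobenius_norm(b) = 8.69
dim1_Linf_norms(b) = [7.02, 1.7, 2.88]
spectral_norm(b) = 7.50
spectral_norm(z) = 5.41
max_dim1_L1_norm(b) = 9.91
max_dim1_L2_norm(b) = 7.31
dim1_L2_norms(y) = [3.25, 2.81, 2.64]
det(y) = 10.49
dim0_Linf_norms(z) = [4.79, 3.19, 3.45]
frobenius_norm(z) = 7.23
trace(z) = -1.90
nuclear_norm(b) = 12.97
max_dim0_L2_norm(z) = 5.07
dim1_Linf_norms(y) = [2.23, 2.74, 1.95]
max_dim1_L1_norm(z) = 6.74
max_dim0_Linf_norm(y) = 2.74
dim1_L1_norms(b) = [9.91, 3.49, 7.0]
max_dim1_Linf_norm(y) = 2.74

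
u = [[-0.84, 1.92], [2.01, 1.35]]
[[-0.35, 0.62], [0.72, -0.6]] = u @ [[0.37, -0.40],[-0.02, 0.15]]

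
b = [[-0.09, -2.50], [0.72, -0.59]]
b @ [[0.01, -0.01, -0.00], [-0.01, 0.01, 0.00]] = [[0.02, -0.02, 0.0], [0.01, -0.01, 0.00]]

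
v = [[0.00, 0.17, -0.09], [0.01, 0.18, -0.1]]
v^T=[[0.0, 0.01], [0.17, 0.18], [-0.09, -0.1]]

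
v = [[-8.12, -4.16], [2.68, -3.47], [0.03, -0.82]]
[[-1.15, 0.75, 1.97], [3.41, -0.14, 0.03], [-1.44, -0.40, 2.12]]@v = [[11.41, 0.57],[-28.06, -13.72],[10.68, 5.64]]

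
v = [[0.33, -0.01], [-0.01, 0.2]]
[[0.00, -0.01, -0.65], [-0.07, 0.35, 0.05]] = v @ [[-0.01, 0.02, -1.95], [-0.35, 1.76, 0.17]]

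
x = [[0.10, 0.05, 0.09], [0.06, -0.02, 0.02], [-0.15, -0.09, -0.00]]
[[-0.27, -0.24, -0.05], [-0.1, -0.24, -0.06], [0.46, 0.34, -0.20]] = x @ [[-2.22,  -3.38,  0.26], [-1.37,  1.8,  1.76], [0.24,  0.11,  -1.8]]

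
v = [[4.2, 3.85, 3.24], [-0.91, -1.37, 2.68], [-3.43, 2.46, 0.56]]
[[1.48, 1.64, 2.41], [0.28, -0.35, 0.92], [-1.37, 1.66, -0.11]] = v@[[0.34, -0.12, 0.16], [-0.12, 0.49, 0.08], [0.16, 0.08, 0.44]]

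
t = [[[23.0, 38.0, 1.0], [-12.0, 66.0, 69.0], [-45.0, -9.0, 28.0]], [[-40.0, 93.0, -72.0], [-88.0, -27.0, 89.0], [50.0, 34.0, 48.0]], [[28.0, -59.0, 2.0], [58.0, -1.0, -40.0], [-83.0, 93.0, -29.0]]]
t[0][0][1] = 38.0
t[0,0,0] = 23.0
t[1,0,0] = -40.0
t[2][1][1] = -1.0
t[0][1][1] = 66.0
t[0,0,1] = 38.0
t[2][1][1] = -1.0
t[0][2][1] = -9.0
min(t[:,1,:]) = -88.0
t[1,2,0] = 50.0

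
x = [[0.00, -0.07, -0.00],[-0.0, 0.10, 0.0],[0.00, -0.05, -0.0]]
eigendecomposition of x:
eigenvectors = [[0.00, 1.0, -0.53], [0.00, 0.0, 0.76], [1.0, 0.0, -0.38]]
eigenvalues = [-0.0, 0.0, 0.1]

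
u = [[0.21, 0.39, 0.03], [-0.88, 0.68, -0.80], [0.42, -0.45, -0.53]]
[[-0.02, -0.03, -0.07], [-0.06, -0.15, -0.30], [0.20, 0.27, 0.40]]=u@[[0.13, 0.21, 0.31], [-0.12, -0.17, -0.32], [-0.17, -0.19, -0.24]]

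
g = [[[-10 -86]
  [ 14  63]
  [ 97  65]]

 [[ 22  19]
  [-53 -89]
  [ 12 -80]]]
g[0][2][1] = 65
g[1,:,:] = [[22, 19], [-53, -89], [12, -80]]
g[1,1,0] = -53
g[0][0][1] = -86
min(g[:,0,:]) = -86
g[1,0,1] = 19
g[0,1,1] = 63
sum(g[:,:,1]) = -108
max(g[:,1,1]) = 63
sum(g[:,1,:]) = -65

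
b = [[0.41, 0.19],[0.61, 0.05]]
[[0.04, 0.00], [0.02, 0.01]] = b@[[0.02, 0.02],[0.17, -0.03]]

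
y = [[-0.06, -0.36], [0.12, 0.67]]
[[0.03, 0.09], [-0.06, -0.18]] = y @ [[-0.03, 0.1], [-0.09, -0.28]]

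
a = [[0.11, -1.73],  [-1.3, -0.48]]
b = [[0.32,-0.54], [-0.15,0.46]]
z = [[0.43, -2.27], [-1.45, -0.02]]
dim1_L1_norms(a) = [1.84, 1.78]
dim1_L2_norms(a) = [1.73, 1.39]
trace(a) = -0.37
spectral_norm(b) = 0.79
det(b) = 0.07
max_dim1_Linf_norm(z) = 2.27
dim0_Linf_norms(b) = [0.32, 0.54]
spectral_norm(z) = 2.33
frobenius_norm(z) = 2.73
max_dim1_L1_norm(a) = 1.84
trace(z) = 0.41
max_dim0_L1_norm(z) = 2.29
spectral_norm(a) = 1.83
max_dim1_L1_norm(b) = 0.86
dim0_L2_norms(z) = [1.51, 2.27]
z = a + b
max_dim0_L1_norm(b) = 1.0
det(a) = -2.30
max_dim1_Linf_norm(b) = 0.54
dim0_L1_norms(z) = [1.88, 2.29]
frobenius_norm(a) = 2.22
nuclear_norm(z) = 3.75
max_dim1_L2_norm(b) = 0.63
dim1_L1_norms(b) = [0.86, 0.61]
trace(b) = 0.78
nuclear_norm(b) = 0.87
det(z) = -3.30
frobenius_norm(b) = 0.79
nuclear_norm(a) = 3.09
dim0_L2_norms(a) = [1.3, 1.8]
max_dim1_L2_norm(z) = 2.31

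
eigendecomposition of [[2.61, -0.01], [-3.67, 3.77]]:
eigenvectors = [[-0.31, 0.01], [-0.95, -1.0]]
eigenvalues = [2.58, 3.8]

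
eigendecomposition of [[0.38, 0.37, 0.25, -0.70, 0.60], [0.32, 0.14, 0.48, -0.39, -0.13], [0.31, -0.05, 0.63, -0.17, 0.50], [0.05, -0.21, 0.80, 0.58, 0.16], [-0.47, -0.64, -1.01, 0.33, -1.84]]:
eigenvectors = [[(-0.28+0j), (0.87+0j), (0.31+0.26j), 0.31-0.26j, (-0.61+0j)], [0.17+0.00j, (0.1+0j), 0.66+0.00j, (0.66-0j), -0.65+0.00j], [(-0.16+0j), (-0.3+0j), 0.26+0.23j, 0.26-0.23j, (-0.15+0j)], [(0.01+0j), 0.39+0.00j, (0.3-0.21j), (0.3+0.21j), 0.25+0.00j], [0.93+0.00j, (-0.02+0j), -0.36-0.12j, (-0.36+0.12j), 0.36+0.00j]]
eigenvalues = [(-1.63+0j), (0.01+0j), (0.37+0.43j), (0.37-0.43j), (0.77+0j)]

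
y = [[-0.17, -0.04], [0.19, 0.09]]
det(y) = -0.01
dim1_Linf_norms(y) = [0.17, 0.19]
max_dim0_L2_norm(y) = 0.25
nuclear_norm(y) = 0.30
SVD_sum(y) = [[-0.16,  -0.06], [0.2,  0.07]] + [[-0.01, 0.02], [-0.01, 0.02]]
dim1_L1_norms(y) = [0.21, 0.28]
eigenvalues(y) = [-0.14, 0.06]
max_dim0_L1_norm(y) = 0.36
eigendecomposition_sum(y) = [[-0.16, -0.03], [0.13, 0.02]] + [[-0.01, -0.01], [0.06, 0.07]]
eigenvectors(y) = [[-0.77, 0.17], [0.64, -0.98]]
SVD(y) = [[-0.64, 0.77],  [0.77, 0.64]] @ diag([0.2718412668168956, 0.028325353579177134]) @ [[0.94, 0.35], [-0.35, 0.94]]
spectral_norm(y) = 0.27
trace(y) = -0.08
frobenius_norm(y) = 0.27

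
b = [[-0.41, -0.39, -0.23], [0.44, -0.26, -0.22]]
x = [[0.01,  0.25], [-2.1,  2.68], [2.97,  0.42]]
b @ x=[[0.13, -1.24], [-0.10, -0.68]]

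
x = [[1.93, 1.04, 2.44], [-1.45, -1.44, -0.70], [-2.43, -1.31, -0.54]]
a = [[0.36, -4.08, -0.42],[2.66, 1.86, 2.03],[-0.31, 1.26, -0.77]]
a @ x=[[7.63, 6.80, 3.96],  [-2.5, -2.57, 4.09],  [-0.55, -1.13, -1.22]]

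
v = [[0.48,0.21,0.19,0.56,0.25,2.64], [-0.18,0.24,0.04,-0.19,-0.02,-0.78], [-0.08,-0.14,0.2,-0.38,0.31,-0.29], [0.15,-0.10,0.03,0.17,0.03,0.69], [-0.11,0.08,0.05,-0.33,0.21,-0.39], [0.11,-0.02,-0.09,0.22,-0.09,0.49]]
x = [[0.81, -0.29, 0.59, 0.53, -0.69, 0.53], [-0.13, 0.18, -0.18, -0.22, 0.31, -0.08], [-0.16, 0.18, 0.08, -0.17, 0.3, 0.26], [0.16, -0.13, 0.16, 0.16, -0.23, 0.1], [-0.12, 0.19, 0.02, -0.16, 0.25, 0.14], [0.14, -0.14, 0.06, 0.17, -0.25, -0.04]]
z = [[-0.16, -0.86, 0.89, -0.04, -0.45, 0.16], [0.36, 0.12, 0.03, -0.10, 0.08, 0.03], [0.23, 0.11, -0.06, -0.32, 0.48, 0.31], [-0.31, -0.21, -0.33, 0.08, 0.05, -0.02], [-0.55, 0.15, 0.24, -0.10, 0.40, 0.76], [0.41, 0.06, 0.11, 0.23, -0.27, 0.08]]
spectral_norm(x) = 1.64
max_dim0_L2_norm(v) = 2.92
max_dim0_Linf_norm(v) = 2.64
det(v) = -0.00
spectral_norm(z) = 1.38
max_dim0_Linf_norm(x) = 0.81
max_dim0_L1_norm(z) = 2.02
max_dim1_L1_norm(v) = 4.33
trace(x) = 1.44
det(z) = 0.00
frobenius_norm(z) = 2.04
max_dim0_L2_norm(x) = 0.92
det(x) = -0.00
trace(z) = 0.46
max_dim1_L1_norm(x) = 3.44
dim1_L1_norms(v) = [4.33, 1.45, 1.4, 1.17, 1.17, 1.02]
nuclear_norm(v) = 4.18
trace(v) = 1.79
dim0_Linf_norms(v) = [0.48, 0.24, 0.2, 0.56, 0.31, 2.64]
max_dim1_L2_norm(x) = 1.46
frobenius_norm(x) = 1.75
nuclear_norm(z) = 4.06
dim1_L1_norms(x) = [3.44, 1.1, 1.15, 0.94, 0.88, 0.8]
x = v @ z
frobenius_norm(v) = 3.16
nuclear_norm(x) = 2.43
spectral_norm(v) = 3.07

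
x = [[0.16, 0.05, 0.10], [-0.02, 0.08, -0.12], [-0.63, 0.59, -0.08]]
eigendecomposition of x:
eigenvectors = [[0.70+0.00j, 0.06+0.24j, 0.06-0.24j], [0.58+0.00j, -0.07-0.29j, (-0.07+0.29j)], [-0.42+0.00j, (-0.92+0j), (-0.92-0j)]]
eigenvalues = [(0.14+0j), (0.01+0.35j), (0.01-0.35j)]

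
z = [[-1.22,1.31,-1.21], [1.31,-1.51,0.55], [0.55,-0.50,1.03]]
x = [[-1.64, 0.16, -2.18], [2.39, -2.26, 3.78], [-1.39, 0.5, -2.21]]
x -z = [[-0.42,-1.15,-0.97], [1.08,-0.75,3.23], [-1.94,1.00,-3.24]]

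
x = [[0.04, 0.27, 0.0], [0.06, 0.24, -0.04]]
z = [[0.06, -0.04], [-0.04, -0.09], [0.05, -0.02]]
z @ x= [[-0.0, 0.01, 0.0], [-0.01, -0.03, 0.00], [0.0, 0.01, 0.00]]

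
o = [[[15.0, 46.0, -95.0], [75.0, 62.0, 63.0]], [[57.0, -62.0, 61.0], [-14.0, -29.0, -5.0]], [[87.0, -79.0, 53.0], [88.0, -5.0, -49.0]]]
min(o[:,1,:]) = -49.0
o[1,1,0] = -14.0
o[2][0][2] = 53.0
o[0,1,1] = 62.0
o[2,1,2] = -49.0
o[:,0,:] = [[15.0, 46.0, -95.0], [57.0, -62.0, 61.0], [87.0, -79.0, 53.0]]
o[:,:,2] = [[-95.0, 63.0], [61.0, -5.0], [53.0, -49.0]]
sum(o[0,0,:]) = -34.0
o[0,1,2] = 63.0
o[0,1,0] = 75.0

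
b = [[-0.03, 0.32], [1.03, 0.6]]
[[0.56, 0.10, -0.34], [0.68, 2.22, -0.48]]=b@[[-0.34,1.87,0.15], [1.72,0.49,-1.05]]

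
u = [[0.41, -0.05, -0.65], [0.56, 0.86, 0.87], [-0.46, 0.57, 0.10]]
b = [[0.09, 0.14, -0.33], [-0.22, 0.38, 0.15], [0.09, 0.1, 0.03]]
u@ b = [[-0.01, -0.03, -0.16], [-0.06, 0.49, -0.03], [-0.16, 0.16, 0.24]]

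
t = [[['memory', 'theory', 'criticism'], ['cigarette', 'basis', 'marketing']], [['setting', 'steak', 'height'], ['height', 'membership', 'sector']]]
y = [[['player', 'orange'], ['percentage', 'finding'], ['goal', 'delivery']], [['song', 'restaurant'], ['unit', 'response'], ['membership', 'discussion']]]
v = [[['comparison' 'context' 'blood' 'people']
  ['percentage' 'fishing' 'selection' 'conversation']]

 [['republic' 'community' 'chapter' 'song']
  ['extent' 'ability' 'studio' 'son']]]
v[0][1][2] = 'selection'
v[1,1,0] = 'extent'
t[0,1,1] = 'basis'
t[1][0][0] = 'setting'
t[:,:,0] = [['memory', 'cigarette'], ['setting', 'height']]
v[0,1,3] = 'conversation'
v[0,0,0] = 'comparison'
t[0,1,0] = 'cigarette'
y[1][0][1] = 'restaurant'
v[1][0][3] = 'song'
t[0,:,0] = ['memory', 'cigarette']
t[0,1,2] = 'marketing'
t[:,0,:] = [['memory', 'theory', 'criticism'], ['setting', 'steak', 'height']]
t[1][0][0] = 'setting'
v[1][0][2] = 'chapter'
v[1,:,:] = [['republic', 'community', 'chapter', 'song'], ['extent', 'ability', 'studio', 'son']]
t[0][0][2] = 'criticism'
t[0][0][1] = 'theory'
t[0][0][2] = 'criticism'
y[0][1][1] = 'finding'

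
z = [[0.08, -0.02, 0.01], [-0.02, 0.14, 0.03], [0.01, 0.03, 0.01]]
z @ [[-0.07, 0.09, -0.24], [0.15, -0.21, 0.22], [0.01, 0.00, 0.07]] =[[-0.01, 0.01, -0.02], [0.02, -0.03, 0.04], [0.0, -0.01, 0.00]]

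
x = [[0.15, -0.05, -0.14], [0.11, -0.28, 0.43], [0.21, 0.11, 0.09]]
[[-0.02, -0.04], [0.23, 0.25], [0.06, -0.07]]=x @ [[0.18, -0.19], [-0.13, -0.52], [0.4, 0.28]]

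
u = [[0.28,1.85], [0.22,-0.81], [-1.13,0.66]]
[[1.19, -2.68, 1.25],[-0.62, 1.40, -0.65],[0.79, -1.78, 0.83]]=u@[[-0.3, 0.67, -0.31],  [0.69, -1.55, 0.72]]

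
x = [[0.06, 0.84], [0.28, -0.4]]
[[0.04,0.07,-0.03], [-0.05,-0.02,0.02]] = x@[[-0.1,0.06,0.02], [0.05,0.08,-0.04]]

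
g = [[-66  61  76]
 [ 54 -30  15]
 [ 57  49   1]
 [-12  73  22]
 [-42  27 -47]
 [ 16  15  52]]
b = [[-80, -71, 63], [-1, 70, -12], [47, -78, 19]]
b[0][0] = -80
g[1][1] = -30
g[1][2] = 15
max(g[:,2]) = 76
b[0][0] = -80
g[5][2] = 52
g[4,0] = -42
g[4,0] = -42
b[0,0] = -80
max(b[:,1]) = 70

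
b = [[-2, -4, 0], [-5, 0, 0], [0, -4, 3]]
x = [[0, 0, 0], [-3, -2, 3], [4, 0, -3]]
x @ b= [[0, 0, 0], [16, 0, 9], [-8, -4, -9]]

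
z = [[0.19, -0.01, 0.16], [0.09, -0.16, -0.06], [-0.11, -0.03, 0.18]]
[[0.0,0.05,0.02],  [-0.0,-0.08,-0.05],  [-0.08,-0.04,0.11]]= z@[[0.25,  0.25,  -0.25],[0.25,  0.65,  0.03],[-0.25,  0.03,  0.45]]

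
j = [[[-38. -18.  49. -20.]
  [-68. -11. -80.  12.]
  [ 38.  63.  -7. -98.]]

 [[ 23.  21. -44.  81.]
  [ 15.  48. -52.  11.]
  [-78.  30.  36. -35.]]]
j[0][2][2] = -7.0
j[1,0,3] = 81.0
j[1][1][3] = 11.0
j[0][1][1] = -11.0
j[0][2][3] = -98.0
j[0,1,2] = -80.0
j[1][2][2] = 36.0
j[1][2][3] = -35.0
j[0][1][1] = -11.0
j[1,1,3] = 11.0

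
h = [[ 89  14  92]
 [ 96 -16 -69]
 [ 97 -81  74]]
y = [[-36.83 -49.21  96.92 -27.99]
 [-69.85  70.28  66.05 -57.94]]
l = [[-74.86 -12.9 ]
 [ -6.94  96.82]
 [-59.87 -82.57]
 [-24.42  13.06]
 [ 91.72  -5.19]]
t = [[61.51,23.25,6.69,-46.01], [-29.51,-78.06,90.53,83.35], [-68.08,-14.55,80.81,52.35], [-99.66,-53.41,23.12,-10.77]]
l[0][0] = -74.86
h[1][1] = -16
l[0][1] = -12.9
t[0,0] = 61.51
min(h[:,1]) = -81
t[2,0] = -68.08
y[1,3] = -57.94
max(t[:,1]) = 23.25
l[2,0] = -59.87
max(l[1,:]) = 96.82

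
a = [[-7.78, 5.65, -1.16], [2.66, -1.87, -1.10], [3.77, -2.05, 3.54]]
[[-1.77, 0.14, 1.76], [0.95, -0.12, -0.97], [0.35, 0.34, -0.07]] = a@[[0.42, 0.22, -0.22], [0.22, 0.34, 0.06], [-0.22, 0.06, 0.25]]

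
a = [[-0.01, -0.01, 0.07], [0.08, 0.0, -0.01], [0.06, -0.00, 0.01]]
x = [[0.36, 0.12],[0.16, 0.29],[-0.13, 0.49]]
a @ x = [[-0.01, 0.03], [0.03, 0.0], [0.02, 0.01]]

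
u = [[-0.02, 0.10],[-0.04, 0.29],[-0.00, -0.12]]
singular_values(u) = [0.33, 0.02]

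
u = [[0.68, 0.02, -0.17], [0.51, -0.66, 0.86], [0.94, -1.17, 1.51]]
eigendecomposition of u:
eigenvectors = [[0.07-0.32j, 0.07+0.32j, -0.12+0.00j], [(-0.47+0.01j), -0.47-0.01j, (-0.82+0j)], [(-0.82+0j), (-0.82-0j), (-0.56+0j)]]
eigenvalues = [(0.76+0.39j), (0.76-0.39j), 0j]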